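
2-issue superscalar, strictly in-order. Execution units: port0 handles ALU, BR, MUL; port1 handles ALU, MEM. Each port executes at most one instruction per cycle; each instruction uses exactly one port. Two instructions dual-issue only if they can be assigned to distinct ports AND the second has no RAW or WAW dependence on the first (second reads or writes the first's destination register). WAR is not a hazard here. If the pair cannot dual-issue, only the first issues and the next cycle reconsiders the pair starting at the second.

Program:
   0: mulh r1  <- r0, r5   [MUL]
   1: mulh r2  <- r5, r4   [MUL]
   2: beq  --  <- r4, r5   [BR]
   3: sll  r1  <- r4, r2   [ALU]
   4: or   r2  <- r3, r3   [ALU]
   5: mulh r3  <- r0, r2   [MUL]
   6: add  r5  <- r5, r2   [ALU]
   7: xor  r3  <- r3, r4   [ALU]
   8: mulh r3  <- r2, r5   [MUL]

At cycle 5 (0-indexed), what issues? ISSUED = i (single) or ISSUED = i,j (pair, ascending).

[0] i0  mulh.MUL  -- no-port MUL/MUL
[1] i1  mulh.MUL  -- no-port MUL/BR
[2] i2,i3  beq.BR sll.ALU  -- dual
[3] i4  or.ALU  -- RAW r2
[4] i5,i6  mulh.MUL add.ALU  -- dual
[5] i7  xor.ALU  -- WAW r3
[6] i8  mulh.MUL  -- tail

ISSUED = 7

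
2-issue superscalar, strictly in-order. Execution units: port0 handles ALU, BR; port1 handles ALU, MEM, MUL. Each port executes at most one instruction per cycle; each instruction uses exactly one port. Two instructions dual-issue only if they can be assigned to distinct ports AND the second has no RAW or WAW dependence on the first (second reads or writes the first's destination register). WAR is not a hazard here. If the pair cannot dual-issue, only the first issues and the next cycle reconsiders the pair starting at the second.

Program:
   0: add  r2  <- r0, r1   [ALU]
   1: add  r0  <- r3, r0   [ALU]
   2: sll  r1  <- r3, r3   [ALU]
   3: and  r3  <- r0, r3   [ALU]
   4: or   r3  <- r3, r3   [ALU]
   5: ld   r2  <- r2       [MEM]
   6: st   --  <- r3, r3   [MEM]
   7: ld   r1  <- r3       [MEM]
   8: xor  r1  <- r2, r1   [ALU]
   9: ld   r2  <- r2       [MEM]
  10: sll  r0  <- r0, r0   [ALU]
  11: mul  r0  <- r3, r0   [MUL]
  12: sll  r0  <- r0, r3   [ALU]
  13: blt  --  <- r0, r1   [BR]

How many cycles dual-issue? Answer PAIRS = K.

PAIRS = 4

t=0 i0&i1:add.ALU;add.ALU ; pair
t=1 i2&i3:sll.ALU;and.ALU ; pair
t=2 i4&i5:or.ALU;ld.MEM ; pair
t=3 i6:st.MEM ; no-port MEM/MEM
t=4 i7:ld.MEM ; RAW+WAW r1
t=5 i8&i9:xor.ALU;ld.MEM ; pair
t=6 i10:sll.ALU ; RAW+WAW r0
t=7 i11:mul.MUL ; RAW+WAW r0
t=8 i12:sll.ALU ; RAW r0
t=9 i13:blt.BR ; tail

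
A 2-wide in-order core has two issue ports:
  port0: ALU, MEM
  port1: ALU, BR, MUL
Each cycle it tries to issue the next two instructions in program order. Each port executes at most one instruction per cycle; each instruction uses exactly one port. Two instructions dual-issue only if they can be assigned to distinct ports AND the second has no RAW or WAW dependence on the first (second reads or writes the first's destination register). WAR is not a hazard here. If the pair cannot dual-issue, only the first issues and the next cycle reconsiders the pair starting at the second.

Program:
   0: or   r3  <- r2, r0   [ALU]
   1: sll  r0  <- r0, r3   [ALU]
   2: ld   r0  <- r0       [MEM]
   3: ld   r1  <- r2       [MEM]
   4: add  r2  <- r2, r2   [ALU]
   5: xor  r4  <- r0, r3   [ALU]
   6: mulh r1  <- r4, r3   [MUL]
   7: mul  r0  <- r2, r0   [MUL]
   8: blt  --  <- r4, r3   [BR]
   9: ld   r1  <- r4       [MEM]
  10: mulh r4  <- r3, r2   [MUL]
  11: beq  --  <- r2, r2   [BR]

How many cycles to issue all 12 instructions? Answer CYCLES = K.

CYCLES = 10

  cy0 -> i0 (or.ALU) RAW r3
  cy1 -> i1 (sll.ALU) RAW+WAW r0
  cy2 -> i2 (ld.MEM) no-port MEM/MEM
  cy3 -> i3,i4 (ld.MEM add.ALU) 2-wide
  cy4 -> i5 (xor.ALU) RAW r4
  cy5 -> i6 (mulh.MUL) no-port MUL/MUL
  cy6 -> i7 (mul.MUL) no-port MUL/BR
  cy7 -> i8,i9 (blt.BR ld.MEM) 2-wide
  cy8 -> i10 (mulh.MUL) no-port MUL/BR
  cy9 -> i11 (beq.BR) tail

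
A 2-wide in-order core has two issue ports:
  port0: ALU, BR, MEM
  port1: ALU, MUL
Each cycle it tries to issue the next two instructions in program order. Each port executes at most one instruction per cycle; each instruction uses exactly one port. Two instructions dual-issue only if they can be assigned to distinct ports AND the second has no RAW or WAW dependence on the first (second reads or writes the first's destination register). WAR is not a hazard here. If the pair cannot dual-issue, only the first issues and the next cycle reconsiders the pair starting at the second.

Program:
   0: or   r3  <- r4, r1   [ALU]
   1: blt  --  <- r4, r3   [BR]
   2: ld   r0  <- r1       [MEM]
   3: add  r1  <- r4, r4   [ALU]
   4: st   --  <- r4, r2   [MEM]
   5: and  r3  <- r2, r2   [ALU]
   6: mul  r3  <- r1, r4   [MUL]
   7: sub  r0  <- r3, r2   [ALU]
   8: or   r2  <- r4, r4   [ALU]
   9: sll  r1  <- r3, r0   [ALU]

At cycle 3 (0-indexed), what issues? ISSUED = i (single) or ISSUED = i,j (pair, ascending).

ISSUED = 4,5

0. or.ALU @i0  | RAW r3
1. blt.BR @i1  | no-port BR/MEM
2. ld.MEM add.ALU @i2,i3  | dual
3. st.MEM and.ALU @i4,i5  | dual
4. mul.MUL @i6  | RAW r3
5. sub.ALU or.ALU @i7,i8  | dual
6. sll.ALU @i9  | tail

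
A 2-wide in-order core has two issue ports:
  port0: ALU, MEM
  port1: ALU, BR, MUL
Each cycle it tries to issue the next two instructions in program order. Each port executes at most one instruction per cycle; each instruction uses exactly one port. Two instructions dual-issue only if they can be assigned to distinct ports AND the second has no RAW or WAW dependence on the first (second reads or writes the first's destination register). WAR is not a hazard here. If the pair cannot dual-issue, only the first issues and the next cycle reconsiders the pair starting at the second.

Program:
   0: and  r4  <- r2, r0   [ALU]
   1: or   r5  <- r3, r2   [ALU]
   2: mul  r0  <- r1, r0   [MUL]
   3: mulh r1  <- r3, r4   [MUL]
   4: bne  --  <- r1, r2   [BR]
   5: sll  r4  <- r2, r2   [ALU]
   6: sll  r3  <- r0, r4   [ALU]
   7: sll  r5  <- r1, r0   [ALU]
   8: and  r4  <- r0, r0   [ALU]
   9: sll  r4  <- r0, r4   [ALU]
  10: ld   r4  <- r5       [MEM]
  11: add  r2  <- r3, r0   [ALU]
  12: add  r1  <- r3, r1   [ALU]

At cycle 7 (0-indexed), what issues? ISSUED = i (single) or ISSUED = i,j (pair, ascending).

ISSUED = 10,11

c0: i0,i1 and.ALU;or.ALU  pair
c1: i2 mul.MUL  no-port MUL/MUL
c2: i3 mulh.MUL  no-port MUL/BR
c3: i4,i5 bne.BR;sll.ALU  pair
c4: i6,i7 sll.ALU;sll.ALU  pair
c5: i8 and.ALU  RAW+WAW r4
c6: i9 sll.ALU  WAW r4
c7: i10,i11 ld.MEM;add.ALU  pair
c8: i12 add.ALU  tail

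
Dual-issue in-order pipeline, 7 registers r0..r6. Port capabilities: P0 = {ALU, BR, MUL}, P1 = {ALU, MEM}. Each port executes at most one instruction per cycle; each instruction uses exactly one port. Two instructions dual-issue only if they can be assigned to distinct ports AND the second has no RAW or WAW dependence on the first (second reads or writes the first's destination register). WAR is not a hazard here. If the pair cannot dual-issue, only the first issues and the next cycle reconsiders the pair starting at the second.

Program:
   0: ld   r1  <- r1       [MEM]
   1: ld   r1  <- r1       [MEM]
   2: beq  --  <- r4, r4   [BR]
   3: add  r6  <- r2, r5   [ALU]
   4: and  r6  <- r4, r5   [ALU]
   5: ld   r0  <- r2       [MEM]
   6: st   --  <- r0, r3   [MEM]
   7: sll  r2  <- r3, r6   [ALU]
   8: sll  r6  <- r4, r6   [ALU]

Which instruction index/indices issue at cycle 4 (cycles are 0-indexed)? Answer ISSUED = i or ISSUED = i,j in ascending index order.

ISSUED = 6,7

0. ld.MEM @i0  | no-port MEM/MEM
1. ld.MEM+beq.BR @i1/i2  | pair
2. add.ALU @i3  | WAW r6
3. and.ALU+ld.MEM @i4/i5  | pair
4. st.MEM+sll.ALU @i6/i7  | pair
5. sll.ALU @i8  | tail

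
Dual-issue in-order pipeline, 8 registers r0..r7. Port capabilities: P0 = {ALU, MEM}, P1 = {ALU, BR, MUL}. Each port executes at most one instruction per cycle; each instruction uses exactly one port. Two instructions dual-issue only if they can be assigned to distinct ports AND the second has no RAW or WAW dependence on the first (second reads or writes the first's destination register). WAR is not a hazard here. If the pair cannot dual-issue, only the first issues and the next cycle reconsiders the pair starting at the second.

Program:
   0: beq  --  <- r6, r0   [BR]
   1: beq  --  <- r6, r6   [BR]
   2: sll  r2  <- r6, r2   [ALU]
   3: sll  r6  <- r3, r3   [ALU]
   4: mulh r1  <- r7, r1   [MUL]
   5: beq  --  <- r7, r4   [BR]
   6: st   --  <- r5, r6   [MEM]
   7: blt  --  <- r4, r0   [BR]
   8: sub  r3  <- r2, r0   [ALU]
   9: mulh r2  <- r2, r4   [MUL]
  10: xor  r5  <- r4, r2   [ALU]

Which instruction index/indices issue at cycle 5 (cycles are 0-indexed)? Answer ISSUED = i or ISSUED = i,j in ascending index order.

#0 head=0: beq.BR i0 no-port BR/BR
#1 head=1: beq.BR+sll.ALU i1&i2 dual
#2 head=3: sll.ALU+mulh.MUL i3&i4 dual
#3 head=5: beq.BR+st.MEM i5&i6 dual
#4 head=7: blt.BR+sub.ALU i7&i8 dual
#5 head=9: mulh.MUL i9 RAW r2
#6 head=10: xor.ALU i10 tail

ISSUED = 9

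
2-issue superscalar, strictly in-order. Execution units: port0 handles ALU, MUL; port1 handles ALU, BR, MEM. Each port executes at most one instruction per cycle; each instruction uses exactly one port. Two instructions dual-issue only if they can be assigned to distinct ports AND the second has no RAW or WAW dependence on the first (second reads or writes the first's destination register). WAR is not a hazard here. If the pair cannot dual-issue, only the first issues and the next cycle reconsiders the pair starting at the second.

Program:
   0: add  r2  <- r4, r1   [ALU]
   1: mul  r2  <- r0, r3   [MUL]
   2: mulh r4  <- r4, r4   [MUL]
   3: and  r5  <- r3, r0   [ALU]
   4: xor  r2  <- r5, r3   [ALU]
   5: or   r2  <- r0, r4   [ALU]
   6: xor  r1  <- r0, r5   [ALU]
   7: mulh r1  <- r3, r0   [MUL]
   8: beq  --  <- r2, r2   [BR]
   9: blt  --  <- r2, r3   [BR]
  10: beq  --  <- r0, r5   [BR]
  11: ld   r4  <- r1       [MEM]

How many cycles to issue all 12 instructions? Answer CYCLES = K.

  cy0 -> i0 (add.ALU) WAW r2
  cy1 -> i1 (mul.MUL) no-port MUL/MUL
  cy2 -> i2/i3 (mulh.MUL;and.ALU) 2-wide
  cy3 -> i4 (xor.ALU) WAW r2
  cy4 -> i5/i6 (or.ALU;xor.ALU) 2-wide
  cy5 -> i7/i8 (mulh.MUL;beq.BR) 2-wide
  cy6 -> i9 (blt.BR) no-port BR/BR
  cy7 -> i10 (beq.BR) no-port BR/MEM
  cy8 -> i11 (ld.MEM) tail

CYCLES = 9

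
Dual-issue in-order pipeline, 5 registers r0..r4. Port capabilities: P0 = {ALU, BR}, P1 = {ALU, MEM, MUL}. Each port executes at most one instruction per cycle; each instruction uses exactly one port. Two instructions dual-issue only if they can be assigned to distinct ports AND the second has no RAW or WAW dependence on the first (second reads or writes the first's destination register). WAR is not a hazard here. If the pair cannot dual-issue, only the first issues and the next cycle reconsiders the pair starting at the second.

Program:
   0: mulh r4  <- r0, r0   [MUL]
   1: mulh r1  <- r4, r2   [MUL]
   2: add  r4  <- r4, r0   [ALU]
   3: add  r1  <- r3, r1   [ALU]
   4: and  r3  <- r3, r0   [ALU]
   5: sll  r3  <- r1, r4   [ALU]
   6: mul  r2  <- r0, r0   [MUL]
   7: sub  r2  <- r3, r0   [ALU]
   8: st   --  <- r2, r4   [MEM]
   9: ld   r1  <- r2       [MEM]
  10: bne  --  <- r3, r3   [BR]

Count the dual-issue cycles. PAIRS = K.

[0] i0  mulh.MUL  -- no-port MUL/MUL
[1] i1+i2  mulh.MUL/add.ALU  -- pair
[2] i3+i4  add.ALU/and.ALU  -- pair
[3] i5+i6  sll.ALU/mul.MUL  -- pair
[4] i7  sub.ALU  -- RAW r2
[5] i8  st.MEM  -- no-port MEM/MEM
[6] i9+i10  ld.MEM/bne.BR  -- pair

PAIRS = 4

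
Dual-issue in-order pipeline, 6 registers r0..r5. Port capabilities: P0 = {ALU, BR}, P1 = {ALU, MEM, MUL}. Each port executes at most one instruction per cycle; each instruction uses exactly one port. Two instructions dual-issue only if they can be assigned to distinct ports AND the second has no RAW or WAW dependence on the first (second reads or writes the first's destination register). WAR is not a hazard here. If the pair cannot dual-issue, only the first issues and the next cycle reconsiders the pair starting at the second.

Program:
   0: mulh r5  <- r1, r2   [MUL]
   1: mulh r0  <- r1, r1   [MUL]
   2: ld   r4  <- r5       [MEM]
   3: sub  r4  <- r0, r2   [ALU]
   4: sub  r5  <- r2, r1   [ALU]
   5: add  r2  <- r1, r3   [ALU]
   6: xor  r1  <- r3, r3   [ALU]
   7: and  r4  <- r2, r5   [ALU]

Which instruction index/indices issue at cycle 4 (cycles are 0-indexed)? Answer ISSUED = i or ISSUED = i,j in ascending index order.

  cy0 -> i0 (mulh.MUL) no-port MUL/MUL
  cy1 -> i1 (mulh.MUL) no-port MUL/MEM
  cy2 -> i2 (ld.MEM) WAW r4
  cy3 -> i3,i4 (sub.ALU+sub.ALU) 2-wide
  cy4 -> i5,i6 (add.ALU+xor.ALU) 2-wide
  cy5 -> i7 (and.ALU) tail

ISSUED = 5,6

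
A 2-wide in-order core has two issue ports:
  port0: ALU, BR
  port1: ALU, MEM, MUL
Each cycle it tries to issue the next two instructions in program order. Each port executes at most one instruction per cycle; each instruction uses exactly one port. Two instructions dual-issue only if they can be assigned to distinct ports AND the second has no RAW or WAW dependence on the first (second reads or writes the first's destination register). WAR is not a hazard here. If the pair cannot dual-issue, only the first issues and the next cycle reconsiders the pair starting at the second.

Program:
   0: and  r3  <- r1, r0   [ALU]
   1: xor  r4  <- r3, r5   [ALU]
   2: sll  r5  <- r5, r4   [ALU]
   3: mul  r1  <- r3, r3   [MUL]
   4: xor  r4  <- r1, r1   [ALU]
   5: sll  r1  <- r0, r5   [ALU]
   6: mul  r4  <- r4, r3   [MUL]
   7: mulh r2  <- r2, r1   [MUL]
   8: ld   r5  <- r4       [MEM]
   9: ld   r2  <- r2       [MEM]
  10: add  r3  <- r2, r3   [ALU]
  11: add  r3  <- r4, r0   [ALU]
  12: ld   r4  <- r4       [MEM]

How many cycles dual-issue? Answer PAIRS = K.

PAIRS = 3

t=0 i0:and.ALU ; RAW r3
t=1 i1:xor.ALU ; RAW r4
t=2 i2&i3:sll.ALU mul.MUL ; dual
t=3 i4&i5:xor.ALU sll.ALU ; dual
t=4 i6:mul.MUL ; no-port MUL/MUL
t=5 i7:mulh.MUL ; no-port MUL/MEM
t=6 i8:ld.MEM ; no-port MEM/MEM
t=7 i9:ld.MEM ; RAW r2
t=8 i10:add.ALU ; WAW r3
t=9 i11&i12:add.ALU ld.MEM ; dual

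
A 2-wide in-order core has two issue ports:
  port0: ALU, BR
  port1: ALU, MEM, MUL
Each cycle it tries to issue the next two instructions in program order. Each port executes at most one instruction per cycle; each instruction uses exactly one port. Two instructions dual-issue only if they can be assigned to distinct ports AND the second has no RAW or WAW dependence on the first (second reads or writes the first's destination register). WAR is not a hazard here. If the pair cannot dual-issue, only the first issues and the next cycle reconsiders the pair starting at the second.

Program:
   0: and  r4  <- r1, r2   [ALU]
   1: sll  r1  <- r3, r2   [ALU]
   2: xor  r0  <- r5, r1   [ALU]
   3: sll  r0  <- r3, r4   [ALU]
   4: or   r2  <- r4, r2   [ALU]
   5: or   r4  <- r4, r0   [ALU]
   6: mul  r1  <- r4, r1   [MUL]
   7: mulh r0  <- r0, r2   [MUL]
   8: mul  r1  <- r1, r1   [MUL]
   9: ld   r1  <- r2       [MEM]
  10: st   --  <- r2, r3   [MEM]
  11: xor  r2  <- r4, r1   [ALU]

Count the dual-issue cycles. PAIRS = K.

PAIRS = 3

c0: i0/i1 and.ALU;sll.ALU  pair
c1: i2 xor.ALU  WAW r0
c2: i3/i4 sll.ALU;or.ALU  pair
c3: i5 or.ALU  RAW r4
c4: i6 mul.MUL  no-port MUL/MUL
c5: i7 mulh.MUL  no-port MUL/MUL
c6: i8 mul.MUL  no-port MUL/MEM
c7: i9 ld.MEM  no-port MEM/MEM
c8: i10/i11 st.MEM;xor.ALU  pair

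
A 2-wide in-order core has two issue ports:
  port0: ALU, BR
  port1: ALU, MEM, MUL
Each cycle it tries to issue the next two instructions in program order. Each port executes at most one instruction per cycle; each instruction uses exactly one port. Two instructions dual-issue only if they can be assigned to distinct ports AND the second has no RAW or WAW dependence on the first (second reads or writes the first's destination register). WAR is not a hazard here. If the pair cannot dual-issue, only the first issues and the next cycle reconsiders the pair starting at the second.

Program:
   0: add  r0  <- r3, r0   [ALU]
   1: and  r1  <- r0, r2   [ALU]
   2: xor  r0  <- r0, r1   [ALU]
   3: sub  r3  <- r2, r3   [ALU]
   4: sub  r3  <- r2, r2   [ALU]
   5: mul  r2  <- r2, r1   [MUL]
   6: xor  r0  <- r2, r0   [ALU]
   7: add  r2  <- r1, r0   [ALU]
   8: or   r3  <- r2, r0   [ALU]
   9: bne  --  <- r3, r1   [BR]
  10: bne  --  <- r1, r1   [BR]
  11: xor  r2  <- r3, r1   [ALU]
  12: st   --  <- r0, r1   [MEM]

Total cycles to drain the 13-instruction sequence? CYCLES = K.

#0 head=0: add i0 RAW r0
#1 head=1: and i1 RAW r1
#2 head=2: xor sub i2/i3 2-wide
#3 head=4: sub mul i4/i5 2-wide
#4 head=6: xor i6 RAW r0
#5 head=7: add i7 RAW r2
#6 head=8: or i8 RAW r3
#7 head=9: bne i9 no-port BR/BR
#8 head=10: bne xor i10/i11 2-wide
#9 head=12: st i12 tail

CYCLES = 10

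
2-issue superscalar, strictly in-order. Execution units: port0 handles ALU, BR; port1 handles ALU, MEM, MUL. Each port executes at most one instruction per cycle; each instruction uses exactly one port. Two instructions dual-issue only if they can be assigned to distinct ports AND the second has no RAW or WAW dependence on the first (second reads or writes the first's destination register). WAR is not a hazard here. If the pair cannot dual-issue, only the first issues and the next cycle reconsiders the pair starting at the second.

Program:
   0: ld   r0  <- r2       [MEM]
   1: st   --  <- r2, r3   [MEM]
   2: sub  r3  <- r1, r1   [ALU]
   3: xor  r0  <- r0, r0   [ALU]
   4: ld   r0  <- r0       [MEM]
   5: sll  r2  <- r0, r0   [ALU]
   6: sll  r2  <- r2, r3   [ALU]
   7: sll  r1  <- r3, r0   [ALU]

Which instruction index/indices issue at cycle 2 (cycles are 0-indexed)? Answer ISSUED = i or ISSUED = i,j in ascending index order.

c0: i0 ld.MEM  no-port MEM/MEM
c1: i1+i2 st.MEM/sub.ALU  pair
c2: i3 xor.ALU  RAW+WAW r0
c3: i4 ld.MEM  RAW r0
c4: i5 sll.ALU  RAW+WAW r2
c5: i6+i7 sll.ALU/sll.ALU  pair

ISSUED = 3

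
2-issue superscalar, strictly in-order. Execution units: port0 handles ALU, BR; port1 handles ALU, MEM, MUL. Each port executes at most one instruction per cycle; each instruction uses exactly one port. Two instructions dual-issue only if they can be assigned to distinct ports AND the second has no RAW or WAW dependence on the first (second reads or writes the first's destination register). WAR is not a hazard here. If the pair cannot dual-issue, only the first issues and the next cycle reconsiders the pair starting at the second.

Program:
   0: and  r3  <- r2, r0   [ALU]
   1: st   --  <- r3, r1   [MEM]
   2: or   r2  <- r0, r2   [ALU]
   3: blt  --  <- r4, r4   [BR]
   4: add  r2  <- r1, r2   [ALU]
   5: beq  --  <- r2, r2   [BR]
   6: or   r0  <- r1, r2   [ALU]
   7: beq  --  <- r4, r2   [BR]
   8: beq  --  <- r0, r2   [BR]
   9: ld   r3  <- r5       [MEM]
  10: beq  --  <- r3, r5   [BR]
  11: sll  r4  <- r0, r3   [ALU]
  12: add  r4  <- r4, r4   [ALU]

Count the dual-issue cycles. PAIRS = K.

PAIRS = 5

#0 head=0: and i0 RAW r3
#1 head=1: st+or i1,i2 2-wide
#2 head=3: blt+add i3,i4 2-wide
#3 head=5: beq+or i5,i6 2-wide
#4 head=7: beq i7 no-port BR/BR
#5 head=8: beq+ld i8,i9 2-wide
#6 head=10: beq+sll i10,i11 2-wide
#7 head=12: add i12 tail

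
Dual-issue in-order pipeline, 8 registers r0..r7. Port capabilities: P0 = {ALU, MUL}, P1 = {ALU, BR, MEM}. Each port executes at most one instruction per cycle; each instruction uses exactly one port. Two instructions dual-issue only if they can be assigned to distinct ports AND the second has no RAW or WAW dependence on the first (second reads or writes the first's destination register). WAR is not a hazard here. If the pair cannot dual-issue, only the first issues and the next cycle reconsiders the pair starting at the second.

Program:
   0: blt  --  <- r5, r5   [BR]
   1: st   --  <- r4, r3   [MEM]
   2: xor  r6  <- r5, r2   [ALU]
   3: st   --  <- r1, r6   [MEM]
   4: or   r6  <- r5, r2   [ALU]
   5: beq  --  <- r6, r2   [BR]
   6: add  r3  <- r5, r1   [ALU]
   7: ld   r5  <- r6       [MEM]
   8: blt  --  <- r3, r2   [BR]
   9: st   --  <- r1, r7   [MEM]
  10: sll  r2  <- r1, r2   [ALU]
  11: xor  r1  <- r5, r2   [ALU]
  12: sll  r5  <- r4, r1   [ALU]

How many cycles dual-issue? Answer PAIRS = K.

  cy0 -> i0 (blt.BR) no-port BR/MEM
  cy1 -> i1/i2 (st.MEM/xor.ALU) dual
  cy2 -> i3/i4 (st.MEM/or.ALU) dual
  cy3 -> i5/i6 (beq.BR/add.ALU) dual
  cy4 -> i7 (ld.MEM) no-port MEM/BR
  cy5 -> i8 (blt.BR) no-port BR/MEM
  cy6 -> i9/i10 (st.MEM/sll.ALU) dual
  cy7 -> i11 (xor.ALU) RAW r1
  cy8 -> i12 (sll.ALU) tail

PAIRS = 4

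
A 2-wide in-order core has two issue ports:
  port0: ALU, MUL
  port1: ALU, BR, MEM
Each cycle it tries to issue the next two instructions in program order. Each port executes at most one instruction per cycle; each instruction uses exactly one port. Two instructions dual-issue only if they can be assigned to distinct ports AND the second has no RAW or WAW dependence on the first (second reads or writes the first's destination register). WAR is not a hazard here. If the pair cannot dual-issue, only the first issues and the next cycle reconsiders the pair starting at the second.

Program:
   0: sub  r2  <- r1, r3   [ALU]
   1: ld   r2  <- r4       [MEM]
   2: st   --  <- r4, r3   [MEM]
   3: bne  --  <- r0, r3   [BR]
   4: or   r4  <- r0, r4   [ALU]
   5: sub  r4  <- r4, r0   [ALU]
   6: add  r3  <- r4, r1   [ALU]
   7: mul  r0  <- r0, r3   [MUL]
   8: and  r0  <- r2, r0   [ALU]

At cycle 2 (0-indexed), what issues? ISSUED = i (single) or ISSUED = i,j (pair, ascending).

ISSUED = 2

  cy0 -> i0 (sub.ALU) WAW r2
  cy1 -> i1 (ld.MEM) no-port MEM/MEM
  cy2 -> i2 (st.MEM) no-port MEM/BR
  cy3 -> i3/i4 (bne.BR;or.ALU) pair
  cy4 -> i5 (sub.ALU) RAW r4
  cy5 -> i6 (add.ALU) RAW r3
  cy6 -> i7 (mul.MUL) RAW+WAW r0
  cy7 -> i8 (and.ALU) tail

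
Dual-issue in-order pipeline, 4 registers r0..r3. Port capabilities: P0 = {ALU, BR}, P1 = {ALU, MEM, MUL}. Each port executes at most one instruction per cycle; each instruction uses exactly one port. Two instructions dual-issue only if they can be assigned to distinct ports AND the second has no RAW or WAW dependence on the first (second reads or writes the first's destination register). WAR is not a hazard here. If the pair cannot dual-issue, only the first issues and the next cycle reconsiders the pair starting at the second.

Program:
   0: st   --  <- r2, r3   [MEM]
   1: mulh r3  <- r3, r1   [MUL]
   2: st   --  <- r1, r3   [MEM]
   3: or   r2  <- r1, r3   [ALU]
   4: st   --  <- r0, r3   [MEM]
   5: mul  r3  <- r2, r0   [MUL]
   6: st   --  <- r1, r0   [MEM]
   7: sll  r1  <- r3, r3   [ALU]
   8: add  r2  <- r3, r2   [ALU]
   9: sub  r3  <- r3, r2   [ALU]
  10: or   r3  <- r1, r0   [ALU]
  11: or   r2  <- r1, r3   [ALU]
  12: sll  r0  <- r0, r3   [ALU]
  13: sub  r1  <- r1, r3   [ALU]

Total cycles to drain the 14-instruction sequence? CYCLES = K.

t=0 i0:st.MEM ; no-port MEM/MUL
t=1 i1:mulh.MUL ; no-port MUL/MEM
t=2 i2,i3:st.MEM/or.ALU ; dual
t=3 i4:st.MEM ; no-port MEM/MUL
t=4 i5:mul.MUL ; no-port MUL/MEM
t=5 i6,i7:st.MEM/sll.ALU ; dual
t=6 i8:add.ALU ; RAW r2
t=7 i9:sub.ALU ; WAW r3
t=8 i10:or.ALU ; RAW r3
t=9 i11,i12:or.ALU/sll.ALU ; dual
t=10 i13:sub.ALU ; tail

CYCLES = 11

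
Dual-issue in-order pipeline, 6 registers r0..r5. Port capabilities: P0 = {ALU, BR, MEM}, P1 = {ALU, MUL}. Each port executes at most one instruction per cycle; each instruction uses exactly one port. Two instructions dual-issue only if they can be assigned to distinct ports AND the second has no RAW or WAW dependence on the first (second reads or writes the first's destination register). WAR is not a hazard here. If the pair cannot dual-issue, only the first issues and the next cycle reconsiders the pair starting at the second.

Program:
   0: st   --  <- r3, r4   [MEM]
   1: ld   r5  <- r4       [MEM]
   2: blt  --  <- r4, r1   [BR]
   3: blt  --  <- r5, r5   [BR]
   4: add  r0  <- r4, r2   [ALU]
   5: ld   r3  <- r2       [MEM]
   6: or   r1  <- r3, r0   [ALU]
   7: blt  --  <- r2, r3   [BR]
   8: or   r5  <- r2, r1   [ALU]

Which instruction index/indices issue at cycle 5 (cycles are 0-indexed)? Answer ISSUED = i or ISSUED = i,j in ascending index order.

  cy0 -> i0 (st.MEM) no-port MEM/MEM
  cy1 -> i1 (ld.MEM) no-port MEM/BR
  cy2 -> i2 (blt.BR) no-port BR/BR
  cy3 -> i3+i4 (blt.BR/add.ALU) 2-wide
  cy4 -> i5 (ld.MEM) RAW r3
  cy5 -> i6+i7 (or.ALU/blt.BR) 2-wide
  cy6 -> i8 (or.ALU) tail

ISSUED = 6,7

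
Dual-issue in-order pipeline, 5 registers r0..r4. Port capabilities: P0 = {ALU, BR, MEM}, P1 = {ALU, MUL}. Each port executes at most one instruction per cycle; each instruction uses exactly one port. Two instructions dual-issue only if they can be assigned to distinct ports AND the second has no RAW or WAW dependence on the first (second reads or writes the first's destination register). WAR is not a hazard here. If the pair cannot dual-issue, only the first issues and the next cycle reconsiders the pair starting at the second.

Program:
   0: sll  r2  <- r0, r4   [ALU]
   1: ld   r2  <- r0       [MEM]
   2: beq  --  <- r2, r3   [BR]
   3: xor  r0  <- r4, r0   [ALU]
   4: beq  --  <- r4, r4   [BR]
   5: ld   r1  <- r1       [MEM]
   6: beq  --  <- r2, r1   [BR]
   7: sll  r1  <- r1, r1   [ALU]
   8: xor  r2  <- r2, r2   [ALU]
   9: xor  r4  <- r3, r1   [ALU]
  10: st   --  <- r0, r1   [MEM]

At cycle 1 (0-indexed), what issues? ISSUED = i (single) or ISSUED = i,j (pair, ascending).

ISSUED = 1

0. sll.ALU @i0  | WAW r2
1. ld.MEM @i1  | no-port MEM/BR
2. beq.BR+xor.ALU @i2/i3  | 2-wide
3. beq.BR @i4  | no-port BR/MEM
4. ld.MEM @i5  | no-port MEM/BR
5. beq.BR+sll.ALU @i6/i7  | 2-wide
6. xor.ALU+xor.ALU @i8/i9  | 2-wide
7. st.MEM @i10  | tail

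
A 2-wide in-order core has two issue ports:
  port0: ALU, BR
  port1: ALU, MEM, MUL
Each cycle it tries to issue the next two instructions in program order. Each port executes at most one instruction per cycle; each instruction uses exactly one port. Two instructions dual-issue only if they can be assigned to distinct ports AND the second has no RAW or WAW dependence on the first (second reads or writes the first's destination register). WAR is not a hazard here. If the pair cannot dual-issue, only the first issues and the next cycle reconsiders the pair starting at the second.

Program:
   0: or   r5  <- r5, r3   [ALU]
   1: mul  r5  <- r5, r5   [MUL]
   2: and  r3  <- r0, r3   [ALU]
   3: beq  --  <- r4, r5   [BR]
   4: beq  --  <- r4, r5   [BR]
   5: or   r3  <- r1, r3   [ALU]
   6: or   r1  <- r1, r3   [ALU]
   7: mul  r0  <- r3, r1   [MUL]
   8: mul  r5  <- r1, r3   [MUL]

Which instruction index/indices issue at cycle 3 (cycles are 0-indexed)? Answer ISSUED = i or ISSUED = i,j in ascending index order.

ISSUED = 4,5

0. or.ALU @i0  | RAW+WAW r5
1. mul.MUL and.ALU @i1&i2  | pair
2. beq.BR @i3  | no-port BR/BR
3. beq.BR or.ALU @i4&i5  | pair
4. or.ALU @i6  | RAW r1
5. mul.MUL @i7  | no-port MUL/MUL
6. mul.MUL @i8  | tail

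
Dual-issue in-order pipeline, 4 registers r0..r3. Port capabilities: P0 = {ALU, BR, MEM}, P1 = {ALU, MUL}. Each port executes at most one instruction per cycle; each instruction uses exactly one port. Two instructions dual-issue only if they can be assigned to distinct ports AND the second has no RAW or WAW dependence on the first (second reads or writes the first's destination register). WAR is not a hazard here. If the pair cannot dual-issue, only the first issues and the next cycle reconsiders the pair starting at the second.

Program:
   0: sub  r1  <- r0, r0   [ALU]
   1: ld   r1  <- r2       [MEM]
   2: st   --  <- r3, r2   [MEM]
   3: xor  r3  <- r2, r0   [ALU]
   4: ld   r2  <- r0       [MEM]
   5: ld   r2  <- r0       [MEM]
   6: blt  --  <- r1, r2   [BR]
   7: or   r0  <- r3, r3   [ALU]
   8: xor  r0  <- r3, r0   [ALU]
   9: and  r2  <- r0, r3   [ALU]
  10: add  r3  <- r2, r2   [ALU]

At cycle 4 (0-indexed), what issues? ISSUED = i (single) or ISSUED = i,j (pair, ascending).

t=0 i0:sub ; WAW r1
t=1 i1:ld ; no-port MEM/MEM
t=2 i2+i3:st+xor ; dual
t=3 i4:ld ; no-port MEM/MEM
t=4 i5:ld ; no-port MEM/BR
t=5 i6+i7:blt+or ; dual
t=6 i8:xor ; RAW r0
t=7 i9:and ; RAW r2
t=8 i10:add ; tail

ISSUED = 5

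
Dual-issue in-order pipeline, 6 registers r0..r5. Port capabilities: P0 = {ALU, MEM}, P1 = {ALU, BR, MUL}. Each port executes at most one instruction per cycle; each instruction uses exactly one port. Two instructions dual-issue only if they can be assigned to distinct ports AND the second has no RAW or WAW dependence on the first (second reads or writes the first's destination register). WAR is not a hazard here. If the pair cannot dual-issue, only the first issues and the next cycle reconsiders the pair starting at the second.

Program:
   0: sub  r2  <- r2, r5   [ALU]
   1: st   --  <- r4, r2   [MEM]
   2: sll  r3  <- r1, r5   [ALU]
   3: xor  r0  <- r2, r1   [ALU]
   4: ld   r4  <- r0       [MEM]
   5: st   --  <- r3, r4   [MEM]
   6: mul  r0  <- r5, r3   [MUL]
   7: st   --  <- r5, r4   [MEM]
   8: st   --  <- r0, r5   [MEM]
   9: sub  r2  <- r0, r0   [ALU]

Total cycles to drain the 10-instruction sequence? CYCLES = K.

#0 head=0: sub.ALU i0 RAW r2
#1 head=1: st.MEM/sll.ALU i1,i2 2-wide
#2 head=3: xor.ALU i3 RAW r0
#3 head=4: ld.MEM i4 no-port MEM/MEM
#4 head=5: st.MEM/mul.MUL i5,i6 2-wide
#5 head=7: st.MEM i7 no-port MEM/MEM
#6 head=8: st.MEM/sub.ALU i8,i9 2-wide

CYCLES = 7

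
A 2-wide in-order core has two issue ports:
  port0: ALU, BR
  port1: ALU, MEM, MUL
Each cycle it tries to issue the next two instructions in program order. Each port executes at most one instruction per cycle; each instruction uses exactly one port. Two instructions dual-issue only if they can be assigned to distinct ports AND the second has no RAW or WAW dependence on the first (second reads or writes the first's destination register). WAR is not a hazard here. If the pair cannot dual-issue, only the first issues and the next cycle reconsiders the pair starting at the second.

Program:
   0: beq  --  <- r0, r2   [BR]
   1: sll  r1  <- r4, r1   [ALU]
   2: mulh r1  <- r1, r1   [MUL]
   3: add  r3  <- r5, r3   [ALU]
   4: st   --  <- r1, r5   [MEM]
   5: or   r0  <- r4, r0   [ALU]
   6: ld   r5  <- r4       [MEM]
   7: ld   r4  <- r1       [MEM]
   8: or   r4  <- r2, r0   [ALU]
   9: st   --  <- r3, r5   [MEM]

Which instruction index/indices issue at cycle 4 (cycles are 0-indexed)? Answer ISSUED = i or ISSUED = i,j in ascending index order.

#0 head=0: beq+sll i0&i1 2-wide
#1 head=2: mulh+add i2&i3 2-wide
#2 head=4: st+or i4&i5 2-wide
#3 head=6: ld i6 no-port MEM/MEM
#4 head=7: ld i7 WAW r4
#5 head=8: or+st i8&i9 2-wide

ISSUED = 7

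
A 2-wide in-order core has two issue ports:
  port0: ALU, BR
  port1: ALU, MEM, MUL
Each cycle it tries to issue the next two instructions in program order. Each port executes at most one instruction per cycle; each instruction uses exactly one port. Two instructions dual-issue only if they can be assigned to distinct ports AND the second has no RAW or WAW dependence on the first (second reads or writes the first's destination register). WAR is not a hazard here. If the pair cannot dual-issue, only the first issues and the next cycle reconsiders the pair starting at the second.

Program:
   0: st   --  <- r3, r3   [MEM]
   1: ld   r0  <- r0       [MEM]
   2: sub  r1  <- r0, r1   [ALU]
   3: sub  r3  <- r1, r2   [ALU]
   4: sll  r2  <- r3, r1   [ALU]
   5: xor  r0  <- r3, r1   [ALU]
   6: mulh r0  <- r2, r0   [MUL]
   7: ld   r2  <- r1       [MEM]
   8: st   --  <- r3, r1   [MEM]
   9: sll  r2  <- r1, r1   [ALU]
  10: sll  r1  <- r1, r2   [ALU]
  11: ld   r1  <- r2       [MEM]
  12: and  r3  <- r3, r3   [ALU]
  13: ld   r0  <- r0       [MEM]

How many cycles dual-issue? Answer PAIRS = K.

PAIRS = 3

t=0 i0:st ; no-port MEM/MEM
t=1 i1:ld ; RAW r0
t=2 i2:sub ; RAW r1
t=3 i3:sub ; RAW r3
t=4 i4+i5:sll;xor ; dual
t=5 i6:mulh ; no-port MUL/MEM
t=6 i7:ld ; no-port MEM/MEM
t=7 i8+i9:st;sll ; dual
t=8 i10:sll ; WAW r1
t=9 i11+i12:ld;and ; dual
t=10 i13:ld ; tail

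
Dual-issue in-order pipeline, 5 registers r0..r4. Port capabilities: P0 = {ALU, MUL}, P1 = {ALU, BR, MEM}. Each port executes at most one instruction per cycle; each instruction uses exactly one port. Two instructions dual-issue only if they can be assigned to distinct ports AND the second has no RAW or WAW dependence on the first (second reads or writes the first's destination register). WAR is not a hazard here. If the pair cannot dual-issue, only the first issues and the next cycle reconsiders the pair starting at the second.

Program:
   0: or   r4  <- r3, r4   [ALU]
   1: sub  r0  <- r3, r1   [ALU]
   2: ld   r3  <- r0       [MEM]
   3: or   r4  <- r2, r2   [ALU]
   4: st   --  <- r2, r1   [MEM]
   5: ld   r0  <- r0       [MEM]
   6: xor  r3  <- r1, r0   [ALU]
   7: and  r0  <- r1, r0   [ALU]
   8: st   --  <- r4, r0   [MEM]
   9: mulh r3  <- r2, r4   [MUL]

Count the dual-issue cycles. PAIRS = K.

c0: i0/i1 or.ALU/sub.ALU  dual
c1: i2/i3 ld.MEM/or.ALU  dual
c2: i4 st.MEM  no-port MEM/MEM
c3: i5 ld.MEM  RAW r0
c4: i6/i7 xor.ALU/and.ALU  dual
c5: i8/i9 st.MEM/mulh.MUL  dual

PAIRS = 4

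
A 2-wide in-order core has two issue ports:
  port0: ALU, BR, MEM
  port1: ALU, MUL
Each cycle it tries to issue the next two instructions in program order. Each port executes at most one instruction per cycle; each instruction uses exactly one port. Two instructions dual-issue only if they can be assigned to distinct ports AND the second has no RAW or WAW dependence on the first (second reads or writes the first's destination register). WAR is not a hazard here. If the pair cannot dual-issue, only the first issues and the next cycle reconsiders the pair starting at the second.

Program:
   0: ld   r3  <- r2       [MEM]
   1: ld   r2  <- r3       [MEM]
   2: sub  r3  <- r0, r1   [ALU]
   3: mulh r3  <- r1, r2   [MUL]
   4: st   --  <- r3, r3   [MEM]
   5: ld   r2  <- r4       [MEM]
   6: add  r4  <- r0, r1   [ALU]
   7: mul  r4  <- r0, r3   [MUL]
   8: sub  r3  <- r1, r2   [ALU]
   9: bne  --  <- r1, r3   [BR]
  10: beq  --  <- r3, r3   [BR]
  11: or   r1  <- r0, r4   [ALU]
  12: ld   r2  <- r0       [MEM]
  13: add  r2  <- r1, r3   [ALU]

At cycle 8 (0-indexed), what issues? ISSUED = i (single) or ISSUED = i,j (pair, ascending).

ISSUED = 12

  cy0 -> i0 (ld) no-port MEM/MEM
  cy1 -> i1&i2 (ld/sub) dual
  cy2 -> i3 (mulh) RAW r3
  cy3 -> i4 (st) no-port MEM/MEM
  cy4 -> i5&i6 (ld/add) dual
  cy5 -> i7&i8 (mul/sub) dual
  cy6 -> i9 (bne) no-port BR/BR
  cy7 -> i10&i11 (beq/or) dual
  cy8 -> i12 (ld) WAW r2
  cy9 -> i13 (add) tail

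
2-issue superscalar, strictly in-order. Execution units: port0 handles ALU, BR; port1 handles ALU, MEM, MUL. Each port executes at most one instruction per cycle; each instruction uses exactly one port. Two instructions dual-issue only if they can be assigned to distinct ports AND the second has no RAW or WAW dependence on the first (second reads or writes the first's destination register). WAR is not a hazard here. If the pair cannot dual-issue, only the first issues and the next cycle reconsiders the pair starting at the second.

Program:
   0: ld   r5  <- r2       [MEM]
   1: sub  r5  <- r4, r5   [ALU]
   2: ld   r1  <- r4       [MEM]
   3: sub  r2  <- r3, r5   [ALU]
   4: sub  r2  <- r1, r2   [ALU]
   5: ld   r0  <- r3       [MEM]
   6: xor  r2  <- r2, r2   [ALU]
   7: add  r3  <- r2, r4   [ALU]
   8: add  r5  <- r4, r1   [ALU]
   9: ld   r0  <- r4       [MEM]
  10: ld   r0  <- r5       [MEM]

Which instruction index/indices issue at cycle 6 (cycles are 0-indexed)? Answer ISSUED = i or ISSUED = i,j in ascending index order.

#0 head=0: ld.MEM i0 RAW+WAW r5
#1 head=1: sub.ALU ld.MEM i1/i2 pair
#2 head=3: sub.ALU i3 RAW+WAW r2
#3 head=4: sub.ALU ld.MEM i4/i5 pair
#4 head=6: xor.ALU i6 RAW r2
#5 head=7: add.ALU add.ALU i7/i8 pair
#6 head=9: ld.MEM i9 no-port MEM/MEM
#7 head=10: ld.MEM i10 tail

ISSUED = 9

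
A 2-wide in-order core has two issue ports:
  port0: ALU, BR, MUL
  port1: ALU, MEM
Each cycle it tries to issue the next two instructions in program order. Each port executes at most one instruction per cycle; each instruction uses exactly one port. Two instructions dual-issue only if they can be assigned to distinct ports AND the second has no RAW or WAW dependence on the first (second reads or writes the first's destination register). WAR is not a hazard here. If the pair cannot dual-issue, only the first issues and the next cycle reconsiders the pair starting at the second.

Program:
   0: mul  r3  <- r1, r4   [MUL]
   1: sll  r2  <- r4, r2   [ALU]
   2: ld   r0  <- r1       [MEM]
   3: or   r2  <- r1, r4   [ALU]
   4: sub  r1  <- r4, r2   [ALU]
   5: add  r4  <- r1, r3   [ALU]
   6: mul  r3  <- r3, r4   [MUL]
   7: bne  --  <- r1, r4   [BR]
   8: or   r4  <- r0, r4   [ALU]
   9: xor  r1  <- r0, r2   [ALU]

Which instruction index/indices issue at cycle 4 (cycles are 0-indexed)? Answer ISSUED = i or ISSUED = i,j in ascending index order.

ISSUED = 6

0. mul+sll @i0&i1  | 2-wide
1. ld+or @i2&i3  | 2-wide
2. sub @i4  | RAW r1
3. add @i5  | RAW r4
4. mul @i6  | no-port MUL/BR
5. bne+or @i7&i8  | 2-wide
6. xor @i9  | tail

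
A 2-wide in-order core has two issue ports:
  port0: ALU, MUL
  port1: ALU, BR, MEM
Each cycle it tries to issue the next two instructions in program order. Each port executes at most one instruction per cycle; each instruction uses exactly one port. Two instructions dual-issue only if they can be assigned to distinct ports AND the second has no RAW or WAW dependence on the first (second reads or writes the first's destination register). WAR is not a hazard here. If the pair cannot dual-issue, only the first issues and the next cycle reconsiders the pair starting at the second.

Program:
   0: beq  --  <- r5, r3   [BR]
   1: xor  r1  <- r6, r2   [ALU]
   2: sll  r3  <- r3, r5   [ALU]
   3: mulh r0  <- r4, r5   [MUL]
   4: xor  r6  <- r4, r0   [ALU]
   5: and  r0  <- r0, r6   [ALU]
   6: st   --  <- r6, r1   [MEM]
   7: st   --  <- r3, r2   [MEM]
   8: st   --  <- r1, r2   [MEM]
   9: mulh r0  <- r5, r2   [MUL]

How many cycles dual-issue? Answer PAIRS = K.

#0 head=0: beq/xor i0&i1 pair
#1 head=2: sll/mulh i2&i3 pair
#2 head=4: xor i4 RAW r6
#3 head=5: and/st i5&i6 pair
#4 head=7: st i7 no-port MEM/MEM
#5 head=8: st/mulh i8&i9 pair

PAIRS = 4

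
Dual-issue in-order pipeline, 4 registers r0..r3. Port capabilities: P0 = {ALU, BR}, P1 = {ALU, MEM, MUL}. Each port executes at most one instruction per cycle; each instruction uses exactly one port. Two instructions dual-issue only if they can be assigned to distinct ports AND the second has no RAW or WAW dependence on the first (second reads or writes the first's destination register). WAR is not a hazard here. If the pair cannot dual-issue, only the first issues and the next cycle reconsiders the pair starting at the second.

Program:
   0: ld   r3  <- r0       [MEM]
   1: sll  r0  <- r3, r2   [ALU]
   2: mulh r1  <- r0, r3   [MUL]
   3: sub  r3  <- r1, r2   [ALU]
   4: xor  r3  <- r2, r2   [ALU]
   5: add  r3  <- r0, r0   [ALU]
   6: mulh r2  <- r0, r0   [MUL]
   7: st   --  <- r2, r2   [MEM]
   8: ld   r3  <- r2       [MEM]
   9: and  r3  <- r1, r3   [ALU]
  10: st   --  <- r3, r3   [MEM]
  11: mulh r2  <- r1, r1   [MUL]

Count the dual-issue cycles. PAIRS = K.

c0: i0 ld  RAW r3
c1: i1 sll  RAW r0
c2: i2 mulh  RAW r1
c3: i3 sub  WAW r3
c4: i4 xor  WAW r3
c5: i5/i6 add/mulh  2-wide
c6: i7 st  no-port MEM/MEM
c7: i8 ld  RAW+WAW r3
c8: i9 and  RAW r3
c9: i10 st  no-port MEM/MUL
c10: i11 mulh  tail

PAIRS = 1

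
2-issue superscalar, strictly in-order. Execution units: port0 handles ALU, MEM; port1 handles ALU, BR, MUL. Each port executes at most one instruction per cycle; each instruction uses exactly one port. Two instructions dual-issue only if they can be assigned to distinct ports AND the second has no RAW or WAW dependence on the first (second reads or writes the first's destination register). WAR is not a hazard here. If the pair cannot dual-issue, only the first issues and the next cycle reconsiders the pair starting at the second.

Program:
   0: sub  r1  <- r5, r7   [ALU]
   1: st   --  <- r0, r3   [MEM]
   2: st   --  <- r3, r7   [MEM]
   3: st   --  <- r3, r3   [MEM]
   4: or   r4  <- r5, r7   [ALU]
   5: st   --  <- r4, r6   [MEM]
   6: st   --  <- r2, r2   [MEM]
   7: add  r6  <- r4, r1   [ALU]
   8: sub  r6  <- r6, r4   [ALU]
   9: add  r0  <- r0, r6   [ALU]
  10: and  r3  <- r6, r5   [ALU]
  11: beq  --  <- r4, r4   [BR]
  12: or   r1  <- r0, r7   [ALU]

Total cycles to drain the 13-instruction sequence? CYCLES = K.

CYCLES = 8

0. sub st @i0,i1  | 2-wide
1. st @i2  | no-port MEM/MEM
2. st or @i3,i4  | 2-wide
3. st @i5  | no-port MEM/MEM
4. st add @i6,i7  | 2-wide
5. sub @i8  | RAW r6
6. add and @i9,i10  | 2-wide
7. beq or @i11,i12  | 2-wide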